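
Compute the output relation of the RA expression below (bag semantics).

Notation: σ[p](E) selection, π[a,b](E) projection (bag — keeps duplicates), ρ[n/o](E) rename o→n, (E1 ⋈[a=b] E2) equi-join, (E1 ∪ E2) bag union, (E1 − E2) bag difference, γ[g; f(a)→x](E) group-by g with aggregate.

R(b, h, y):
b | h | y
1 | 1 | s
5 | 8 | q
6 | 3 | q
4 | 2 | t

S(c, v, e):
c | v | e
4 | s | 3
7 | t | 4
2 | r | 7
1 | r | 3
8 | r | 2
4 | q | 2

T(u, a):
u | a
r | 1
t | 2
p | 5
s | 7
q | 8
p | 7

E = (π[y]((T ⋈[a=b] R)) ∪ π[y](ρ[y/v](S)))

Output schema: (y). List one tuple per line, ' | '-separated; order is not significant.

Stepwise |·|:
  T → 6
  R → 4
  (T ⋈[a=b] R) → 2
  π[y]((T ⋈[a=b] R)) → 2
  S → 6
  ρ[y/v](S) → 6
  π[y](ρ[y/v](S)) → 6
  (π[y]((T ⋈[a=b] R)) ∪ π[y](ρ[y/v](S))) → 8

== RESULT ==
y
q
q
r
r
r
s
s
t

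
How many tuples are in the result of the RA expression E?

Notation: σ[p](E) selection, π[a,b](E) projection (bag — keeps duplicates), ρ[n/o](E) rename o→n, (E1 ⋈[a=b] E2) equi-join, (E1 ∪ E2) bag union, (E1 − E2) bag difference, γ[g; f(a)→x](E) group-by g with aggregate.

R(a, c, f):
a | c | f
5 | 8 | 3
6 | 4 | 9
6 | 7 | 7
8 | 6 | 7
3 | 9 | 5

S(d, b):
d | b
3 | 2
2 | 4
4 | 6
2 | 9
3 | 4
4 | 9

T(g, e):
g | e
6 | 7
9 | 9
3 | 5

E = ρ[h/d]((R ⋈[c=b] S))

Stepwise |·|:
  R → 5
  S → 6
  (R ⋈[c=b] S) → 5
  ρ[h/d]((R ⋈[c=b] S)) → 5

|E| = 5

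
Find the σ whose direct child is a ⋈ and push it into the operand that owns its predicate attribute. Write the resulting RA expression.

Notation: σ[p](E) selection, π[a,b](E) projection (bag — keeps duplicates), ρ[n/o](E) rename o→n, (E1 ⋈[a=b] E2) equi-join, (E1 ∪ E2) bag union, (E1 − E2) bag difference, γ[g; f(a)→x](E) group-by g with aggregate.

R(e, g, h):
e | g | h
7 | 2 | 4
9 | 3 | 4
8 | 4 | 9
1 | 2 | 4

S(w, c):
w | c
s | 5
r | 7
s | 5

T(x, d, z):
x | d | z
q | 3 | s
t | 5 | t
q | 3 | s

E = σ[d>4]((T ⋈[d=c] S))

σ filters on d, owned by the left side.
E' = (σ[d>4](T) ⋈[d=c] S)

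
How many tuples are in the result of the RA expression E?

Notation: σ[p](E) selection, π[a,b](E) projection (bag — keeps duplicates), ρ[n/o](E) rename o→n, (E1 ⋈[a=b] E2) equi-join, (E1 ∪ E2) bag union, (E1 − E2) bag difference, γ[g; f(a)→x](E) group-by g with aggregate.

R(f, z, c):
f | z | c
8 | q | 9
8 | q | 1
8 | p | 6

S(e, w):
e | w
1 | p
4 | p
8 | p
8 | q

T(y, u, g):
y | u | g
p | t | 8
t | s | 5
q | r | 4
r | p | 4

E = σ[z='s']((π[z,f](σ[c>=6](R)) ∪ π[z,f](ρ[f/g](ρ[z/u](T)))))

Per-node cardinality:
  R → 3
  σ[c>=6](R) → 2
  π[z,f](σ[c>=6](R)) → 2
  T → 4
  ρ[z/u](T) → 4
  ρ[f/g](ρ[z/u](T)) → 4
  π[z,f](ρ[f/g](ρ[z/u](T))) → 4
  (π[z,f](σ[c>=6](R)) ∪ π[z,f](ρ[f/g](ρ[z/u](T)))) → 6
  σ[z='s']((π[z,f](σ[c>=6](R)) ∪ π[z,f](ρ[f/g](ρ[z/u](T))))) → 1

|E| = 1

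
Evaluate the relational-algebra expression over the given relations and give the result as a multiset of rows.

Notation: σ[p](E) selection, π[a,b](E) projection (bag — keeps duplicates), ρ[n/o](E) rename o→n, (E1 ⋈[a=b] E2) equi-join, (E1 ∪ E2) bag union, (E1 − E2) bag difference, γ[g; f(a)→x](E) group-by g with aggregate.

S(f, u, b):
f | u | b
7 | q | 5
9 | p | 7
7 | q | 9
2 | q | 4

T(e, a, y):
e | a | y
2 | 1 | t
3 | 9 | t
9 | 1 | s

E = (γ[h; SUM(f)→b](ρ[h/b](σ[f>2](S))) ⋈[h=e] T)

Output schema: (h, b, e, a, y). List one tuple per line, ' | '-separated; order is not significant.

Subexpression sizes:
  S → 4
  σ[f>2](S) → 3
  ρ[h/b](σ[f>2](S)) → 3
  γ[h; SUM(f)→b](ρ[h/b](σ[f>2](S))) → 3
  T → 3
  (γ[h; SUM(f)→b](ρ[h/b](σ[f>2](S))) ⋈[h=e] T) → 1

== RESULT ==
h | b | e | a | y
9 | 7 | 9 | 1 | s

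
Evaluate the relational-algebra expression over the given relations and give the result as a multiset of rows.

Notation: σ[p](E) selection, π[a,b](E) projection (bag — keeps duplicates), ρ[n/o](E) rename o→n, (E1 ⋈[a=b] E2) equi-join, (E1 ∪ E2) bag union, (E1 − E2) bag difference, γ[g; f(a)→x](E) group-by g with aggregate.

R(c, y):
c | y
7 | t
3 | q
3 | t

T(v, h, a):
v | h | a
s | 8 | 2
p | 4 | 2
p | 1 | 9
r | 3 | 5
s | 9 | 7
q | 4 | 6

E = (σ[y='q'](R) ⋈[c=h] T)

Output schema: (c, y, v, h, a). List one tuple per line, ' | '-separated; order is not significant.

Row counts bottom-up:
  R → 3
  σ[y='q'](R) → 1
  T → 6
  (σ[y='q'](R) ⋈[c=h] T) → 1

== RESULT ==
c | y | v | h | a
3 | q | r | 3 | 5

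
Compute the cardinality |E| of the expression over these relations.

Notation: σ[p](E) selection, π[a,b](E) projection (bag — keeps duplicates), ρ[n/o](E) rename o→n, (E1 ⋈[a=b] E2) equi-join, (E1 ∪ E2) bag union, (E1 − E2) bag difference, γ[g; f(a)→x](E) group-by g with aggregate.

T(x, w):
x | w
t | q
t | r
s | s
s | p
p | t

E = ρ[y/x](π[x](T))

Per-node cardinality:
  T → 5
  π[x](T) → 5
  ρ[y/x](π[x](T)) → 5

|E| = 5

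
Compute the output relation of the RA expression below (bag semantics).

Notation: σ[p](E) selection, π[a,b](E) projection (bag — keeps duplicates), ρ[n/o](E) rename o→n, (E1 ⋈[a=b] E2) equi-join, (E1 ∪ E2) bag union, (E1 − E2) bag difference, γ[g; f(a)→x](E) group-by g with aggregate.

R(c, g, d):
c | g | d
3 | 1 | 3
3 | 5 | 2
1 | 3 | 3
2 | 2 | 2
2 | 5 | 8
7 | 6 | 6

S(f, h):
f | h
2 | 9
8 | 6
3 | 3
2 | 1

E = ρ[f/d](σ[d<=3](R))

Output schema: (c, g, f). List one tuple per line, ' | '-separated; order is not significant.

Stepwise |·|:
  R → 6
  σ[d<=3](R) → 4
  ρ[f/d](σ[d<=3](R)) → 4

== RESULT ==
c | g | f
1 | 3 | 3
2 | 2 | 2
3 | 1 | 3
3 | 5 | 2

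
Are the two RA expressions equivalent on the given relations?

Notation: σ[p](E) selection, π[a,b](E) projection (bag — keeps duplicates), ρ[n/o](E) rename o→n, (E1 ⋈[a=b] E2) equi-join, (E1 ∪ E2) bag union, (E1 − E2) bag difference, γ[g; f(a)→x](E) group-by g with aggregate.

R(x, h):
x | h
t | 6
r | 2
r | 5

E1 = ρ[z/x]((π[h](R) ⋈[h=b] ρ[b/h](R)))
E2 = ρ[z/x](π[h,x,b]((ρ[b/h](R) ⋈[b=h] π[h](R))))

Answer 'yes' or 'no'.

E1 per-node cardinality:
  R → 3
  π[h](R) → 3
  R → 3
  ρ[b/h](R) → 3
  (π[h](R) ⋈[h=b] ρ[b/h](R)) → 3
  ρ[z/x]((π[h](R) ⋈[h=b] ρ[b/h](R))) → 3
E2 per-node cardinality:
  R → 3
  ρ[b/h](R) → 3
  R → 3
  π[h](R) → 3
  (ρ[b/h](R) ⋈[b=h] π[h](R)) → 3
  π[h,x,b]((ρ[b/h](R) ⋈[b=h] π[h](R))) → 3
  ρ[z/x](π[h,x,b]((ρ[b/h](R) ⋈[b=h] π[h](R)))) → 3

E1 and E2 produce the same multiset:
h | z | b
2 | r | 2
5 | r | 5
6 | t | 6

yes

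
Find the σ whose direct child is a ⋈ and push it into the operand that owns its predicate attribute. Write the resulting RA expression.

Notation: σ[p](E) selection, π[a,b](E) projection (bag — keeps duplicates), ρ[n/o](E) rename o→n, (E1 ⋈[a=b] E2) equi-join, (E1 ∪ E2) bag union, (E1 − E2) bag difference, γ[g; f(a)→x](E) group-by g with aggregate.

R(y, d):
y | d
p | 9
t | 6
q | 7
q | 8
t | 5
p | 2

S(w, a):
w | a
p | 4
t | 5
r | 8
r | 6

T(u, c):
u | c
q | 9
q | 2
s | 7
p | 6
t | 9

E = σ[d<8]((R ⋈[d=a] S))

σ filters on d, owned by the left side.
E' = (σ[d<8](R) ⋈[d=a] S)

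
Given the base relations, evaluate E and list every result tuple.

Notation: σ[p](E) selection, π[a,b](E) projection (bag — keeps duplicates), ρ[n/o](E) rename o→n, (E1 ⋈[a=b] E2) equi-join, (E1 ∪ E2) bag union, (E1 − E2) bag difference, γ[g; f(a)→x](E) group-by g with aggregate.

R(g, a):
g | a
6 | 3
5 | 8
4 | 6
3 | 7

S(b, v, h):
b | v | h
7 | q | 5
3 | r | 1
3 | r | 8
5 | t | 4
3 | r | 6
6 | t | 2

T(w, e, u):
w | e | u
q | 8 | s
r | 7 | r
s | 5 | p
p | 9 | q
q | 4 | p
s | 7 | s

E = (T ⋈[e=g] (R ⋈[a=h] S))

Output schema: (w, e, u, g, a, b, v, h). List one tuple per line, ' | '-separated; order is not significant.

Subexpression sizes:
  T → 6
  R → 4
  S → 6
  (R ⋈[a=h] S) → 2
  (T ⋈[e=g] (R ⋈[a=h] S)) → 2

== RESULT ==
w | e | u | g | a | b | v | h
q | 4 | p | 4 | 6 | 3 | r | 6
s | 5 | p | 5 | 8 | 3 | r | 8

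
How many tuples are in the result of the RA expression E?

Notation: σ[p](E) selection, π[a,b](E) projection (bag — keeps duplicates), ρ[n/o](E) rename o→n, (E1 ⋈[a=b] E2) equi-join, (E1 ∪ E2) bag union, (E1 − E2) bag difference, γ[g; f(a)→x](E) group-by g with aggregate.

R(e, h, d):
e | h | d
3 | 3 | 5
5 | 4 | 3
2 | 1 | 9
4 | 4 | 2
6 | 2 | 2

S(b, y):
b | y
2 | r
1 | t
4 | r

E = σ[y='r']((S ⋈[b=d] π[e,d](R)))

Subexpression sizes:
  S → 3
  R → 5
  π[e,d](R) → 5
  (S ⋈[b=d] π[e,d](R)) → 2
  σ[y='r']((S ⋈[b=d] π[e,d](R))) → 2

|E| = 2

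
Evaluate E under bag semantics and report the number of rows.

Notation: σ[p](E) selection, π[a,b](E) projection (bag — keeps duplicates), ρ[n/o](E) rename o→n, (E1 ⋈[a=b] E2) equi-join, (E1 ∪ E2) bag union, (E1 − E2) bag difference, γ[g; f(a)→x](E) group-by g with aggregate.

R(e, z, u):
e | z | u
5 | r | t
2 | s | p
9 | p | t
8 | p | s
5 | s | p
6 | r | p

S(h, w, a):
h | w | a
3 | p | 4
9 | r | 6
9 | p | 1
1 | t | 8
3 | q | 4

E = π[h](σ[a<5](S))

Row counts bottom-up:
  S → 5
  σ[a<5](S) → 3
  π[h](σ[a<5](S)) → 3

|E| = 3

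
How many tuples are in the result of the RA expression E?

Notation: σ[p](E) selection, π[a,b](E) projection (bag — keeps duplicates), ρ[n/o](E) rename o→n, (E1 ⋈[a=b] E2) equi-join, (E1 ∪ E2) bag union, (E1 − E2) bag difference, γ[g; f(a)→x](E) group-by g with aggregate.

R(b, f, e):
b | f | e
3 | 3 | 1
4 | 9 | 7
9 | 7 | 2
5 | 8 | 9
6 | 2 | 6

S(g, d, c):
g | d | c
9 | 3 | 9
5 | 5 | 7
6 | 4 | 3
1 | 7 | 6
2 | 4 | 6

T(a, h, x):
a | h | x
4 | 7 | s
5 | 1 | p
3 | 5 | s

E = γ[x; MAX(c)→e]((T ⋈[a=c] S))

Subexpression sizes:
  T → 3
  S → 5
  (T ⋈[a=c] S) → 1
  γ[x; MAX(c)→e]((T ⋈[a=c] S)) → 1

|E| = 1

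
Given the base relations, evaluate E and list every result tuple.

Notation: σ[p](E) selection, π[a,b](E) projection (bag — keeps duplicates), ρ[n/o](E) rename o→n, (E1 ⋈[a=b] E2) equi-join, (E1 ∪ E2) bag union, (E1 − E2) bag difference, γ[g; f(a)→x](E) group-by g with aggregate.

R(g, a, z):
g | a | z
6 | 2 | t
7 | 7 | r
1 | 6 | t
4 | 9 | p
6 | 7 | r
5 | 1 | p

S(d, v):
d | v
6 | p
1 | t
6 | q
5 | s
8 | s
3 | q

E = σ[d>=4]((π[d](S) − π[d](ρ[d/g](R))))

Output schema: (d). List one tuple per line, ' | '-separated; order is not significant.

Stepwise |·|:
  S → 6
  π[d](S) → 6
  R → 6
  ρ[d/g](R) → 6
  π[d](ρ[d/g](R)) → 6
  (π[d](S) − π[d](ρ[d/g](R))) → 2
  σ[d>=4]((π[d](S) − π[d](ρ[d/g](R)))) → 1

== RESULT ==
d
8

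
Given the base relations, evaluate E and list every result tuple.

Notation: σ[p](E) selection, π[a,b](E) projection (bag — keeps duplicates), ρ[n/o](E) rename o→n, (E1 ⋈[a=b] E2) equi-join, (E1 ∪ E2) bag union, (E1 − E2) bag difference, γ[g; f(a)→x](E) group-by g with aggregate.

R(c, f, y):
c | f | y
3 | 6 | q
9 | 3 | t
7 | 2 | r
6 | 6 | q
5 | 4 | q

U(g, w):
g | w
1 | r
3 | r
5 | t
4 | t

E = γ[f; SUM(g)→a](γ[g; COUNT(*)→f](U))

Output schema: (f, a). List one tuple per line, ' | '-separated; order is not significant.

Per-node cardinality:
  U → 4
  γ[g; COUNT(*)→f](U) → 4
  γ[f; SUM(g)→a](γ[g; COUNT(*)→f](U)) → 1

== RESULT ==
f | a
1 | 13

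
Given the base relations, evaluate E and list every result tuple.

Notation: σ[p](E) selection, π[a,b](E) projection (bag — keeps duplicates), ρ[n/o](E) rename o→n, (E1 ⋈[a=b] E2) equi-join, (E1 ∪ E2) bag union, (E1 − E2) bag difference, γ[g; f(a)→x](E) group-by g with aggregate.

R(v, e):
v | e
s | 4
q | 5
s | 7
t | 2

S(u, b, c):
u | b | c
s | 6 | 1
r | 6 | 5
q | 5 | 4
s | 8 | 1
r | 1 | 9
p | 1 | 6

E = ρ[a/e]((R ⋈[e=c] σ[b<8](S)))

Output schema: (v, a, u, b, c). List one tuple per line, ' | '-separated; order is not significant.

Row counts bottom-up:
  R → 4
  S → 6
  σ[b<8](S) → 5
  (R ⋈[e=c] σ[b<8](S)) → 2
  ρ[a/e]((R ⋈[e=c] σ[b<8](S))) → 2

== RESULT ==
v | a | u | b | c
q | 5 | r | 6 | 5
s | 4 | q | 5 | 4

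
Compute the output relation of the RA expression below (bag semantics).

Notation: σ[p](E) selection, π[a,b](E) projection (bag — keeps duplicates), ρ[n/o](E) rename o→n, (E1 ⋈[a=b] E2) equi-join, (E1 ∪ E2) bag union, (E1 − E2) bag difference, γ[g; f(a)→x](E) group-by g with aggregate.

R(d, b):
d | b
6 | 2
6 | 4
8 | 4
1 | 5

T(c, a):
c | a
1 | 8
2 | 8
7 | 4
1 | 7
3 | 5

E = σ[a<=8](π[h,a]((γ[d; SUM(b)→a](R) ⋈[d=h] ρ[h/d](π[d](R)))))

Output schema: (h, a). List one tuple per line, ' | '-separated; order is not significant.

Subexpression sizes:
  R → 4
  γ[d; SUM(b)→a](R) → 3
  R → 4
  π[d](R) → 4
  ρ[h/d](π[d](R)) → 4
  (γ[d; SUM(b)→a](R) ⋈[d=h] ρ[h/d](π[d](R))) → 4
  π[h,a]((γ[d; SUM(b)→a](R) ⋈[d=h] ρ[h/d](π[d](R)))) → 4
  σ[a<=8](π[h,a]((γ[d; SUM(b)→a](R) ⋈[d=h] ρ[h/d](π[d](R))))) → 4

== RESULT ==
h | a
1 | 5
6 | 6
6 | 6
8 | 4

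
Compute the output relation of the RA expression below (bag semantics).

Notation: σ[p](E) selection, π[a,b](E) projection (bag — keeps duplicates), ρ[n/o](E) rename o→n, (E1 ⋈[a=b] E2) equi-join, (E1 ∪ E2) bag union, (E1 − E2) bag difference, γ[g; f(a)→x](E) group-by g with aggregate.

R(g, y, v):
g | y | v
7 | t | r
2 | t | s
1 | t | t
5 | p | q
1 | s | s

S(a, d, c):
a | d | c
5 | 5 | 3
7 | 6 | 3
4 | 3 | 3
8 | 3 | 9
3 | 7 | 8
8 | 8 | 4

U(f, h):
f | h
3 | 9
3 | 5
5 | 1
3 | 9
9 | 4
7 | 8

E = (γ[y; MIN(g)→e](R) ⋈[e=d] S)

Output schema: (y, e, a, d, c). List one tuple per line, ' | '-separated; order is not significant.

Row counts bottom-up:
  R → 5
  γ[y; MIN(g)→e](R) → 3
  S → 6
  (γ[y; MIN(g)→e](R) ⋈[e=d] S) → 1

== RESULT ==
y | e | a | d | c
p | 5 | 5 | 5 | 3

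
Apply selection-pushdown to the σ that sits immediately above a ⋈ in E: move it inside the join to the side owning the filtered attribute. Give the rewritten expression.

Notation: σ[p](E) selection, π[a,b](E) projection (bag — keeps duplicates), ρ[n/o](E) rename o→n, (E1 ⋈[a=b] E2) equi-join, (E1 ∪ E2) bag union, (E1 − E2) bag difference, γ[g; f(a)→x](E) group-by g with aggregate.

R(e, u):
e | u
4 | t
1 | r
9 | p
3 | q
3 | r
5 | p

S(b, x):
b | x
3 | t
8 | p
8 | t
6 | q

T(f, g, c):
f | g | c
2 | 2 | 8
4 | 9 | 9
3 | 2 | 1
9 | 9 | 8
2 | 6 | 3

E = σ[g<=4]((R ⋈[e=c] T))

σ filters on g, owned by the right side.
E' = (R ⋈[e=c] σ[g<=4](T))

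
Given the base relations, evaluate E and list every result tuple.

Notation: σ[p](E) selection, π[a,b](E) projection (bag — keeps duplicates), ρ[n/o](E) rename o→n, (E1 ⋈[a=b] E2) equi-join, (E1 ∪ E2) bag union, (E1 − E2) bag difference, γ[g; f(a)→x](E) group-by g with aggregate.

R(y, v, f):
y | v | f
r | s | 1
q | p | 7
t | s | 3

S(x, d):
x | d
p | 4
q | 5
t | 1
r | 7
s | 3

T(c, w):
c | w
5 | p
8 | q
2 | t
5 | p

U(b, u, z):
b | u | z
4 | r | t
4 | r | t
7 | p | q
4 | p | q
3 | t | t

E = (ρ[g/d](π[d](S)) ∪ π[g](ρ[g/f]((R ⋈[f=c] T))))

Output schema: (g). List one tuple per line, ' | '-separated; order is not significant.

Row counts bottom-up:
  S → 5
  π[d](S) → 5
  ρ[g/d](π[d](S)) → 5
  R → 3
  T → 4
  (R ⋈[f=c] T) → 0
  ρ[g/f]((R ⋈[f=c] T)) → 0
  π[g](ρ[g/f]((R ⋈[f=c] T))) → 0
  (ρ[g/d](π[d](S)) ∪ π[g](ρ[g/f]((R ⋈[f=c] T)))) → 5

== RESULT ==
g
1
3
4
5
7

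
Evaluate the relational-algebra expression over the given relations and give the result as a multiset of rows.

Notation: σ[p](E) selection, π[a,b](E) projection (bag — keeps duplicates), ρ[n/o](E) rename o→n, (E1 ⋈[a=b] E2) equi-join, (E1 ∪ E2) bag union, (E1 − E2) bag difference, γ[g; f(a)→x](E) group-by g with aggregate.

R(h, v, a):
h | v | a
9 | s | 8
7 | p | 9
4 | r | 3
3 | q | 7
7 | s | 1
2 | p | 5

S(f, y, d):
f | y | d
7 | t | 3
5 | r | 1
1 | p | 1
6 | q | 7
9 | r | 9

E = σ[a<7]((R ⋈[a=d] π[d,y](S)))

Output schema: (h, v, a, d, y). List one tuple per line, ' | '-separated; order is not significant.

Per-node cardinality:
  R → 6
  S → 5
  π[d,y](S) → 5
  (R ⋈[a=d] π[d,y](S)) → 5
  σ[a<7]((R ⋈[a=d] π[d,y](S))) → 3

== RESULT ==
h | v | a | d | y
4 | r | 3 | 3 | t
7 | s | 1 | 1 | p
7 | s | 1 | 1 | r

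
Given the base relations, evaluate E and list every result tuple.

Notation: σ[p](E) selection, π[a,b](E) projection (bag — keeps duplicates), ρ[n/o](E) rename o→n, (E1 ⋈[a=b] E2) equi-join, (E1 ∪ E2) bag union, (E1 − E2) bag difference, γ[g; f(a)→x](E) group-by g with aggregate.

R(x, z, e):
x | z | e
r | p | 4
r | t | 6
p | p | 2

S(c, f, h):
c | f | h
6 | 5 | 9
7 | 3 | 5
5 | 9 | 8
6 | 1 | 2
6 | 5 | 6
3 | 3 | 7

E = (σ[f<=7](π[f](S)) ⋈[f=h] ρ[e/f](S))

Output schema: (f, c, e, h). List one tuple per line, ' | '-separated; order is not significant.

Subexpression sizes:
  S → 6
  π[f](S) → 6
  σ[f<=7](π[f](S)) → 5
  S → 6
  ρ[e/f](S) → 6
  (σ[f<=7](π[f](S)) ⋈[f=h] ρ[e/f](S)) → 2

== RESULT ==
f | c | e | h
5 | 7 | 3 | 5
5 | 7 | 3 | 5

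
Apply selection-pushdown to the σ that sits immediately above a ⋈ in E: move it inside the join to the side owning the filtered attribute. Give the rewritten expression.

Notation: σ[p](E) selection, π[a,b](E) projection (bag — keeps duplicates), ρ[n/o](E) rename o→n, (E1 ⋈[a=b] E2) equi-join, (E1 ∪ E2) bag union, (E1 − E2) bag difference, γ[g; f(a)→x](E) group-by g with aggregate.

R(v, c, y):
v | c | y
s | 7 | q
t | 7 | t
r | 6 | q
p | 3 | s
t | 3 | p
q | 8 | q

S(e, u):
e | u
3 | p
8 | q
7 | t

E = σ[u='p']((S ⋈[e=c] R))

σ filters on u, owned by the left side.
E' = (σ[u='p'](S) ⋈[e=c] R)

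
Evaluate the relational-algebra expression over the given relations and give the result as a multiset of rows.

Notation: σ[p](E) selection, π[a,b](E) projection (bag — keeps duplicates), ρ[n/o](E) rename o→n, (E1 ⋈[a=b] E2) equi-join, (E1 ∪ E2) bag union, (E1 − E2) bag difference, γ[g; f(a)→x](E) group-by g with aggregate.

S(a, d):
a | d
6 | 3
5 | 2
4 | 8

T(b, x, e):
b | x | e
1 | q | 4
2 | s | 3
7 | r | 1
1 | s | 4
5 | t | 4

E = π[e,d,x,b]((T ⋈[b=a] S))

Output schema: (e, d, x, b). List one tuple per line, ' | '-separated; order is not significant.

Subexpression sizes:
  T → 5
  S → 3
  (T ⋈[b=a] S) → 1
  π[e,d,x,b]((T ⋈[b=a] S)) → 1

== RESULT ==
e | d | x | b
4 | 2 | t | 5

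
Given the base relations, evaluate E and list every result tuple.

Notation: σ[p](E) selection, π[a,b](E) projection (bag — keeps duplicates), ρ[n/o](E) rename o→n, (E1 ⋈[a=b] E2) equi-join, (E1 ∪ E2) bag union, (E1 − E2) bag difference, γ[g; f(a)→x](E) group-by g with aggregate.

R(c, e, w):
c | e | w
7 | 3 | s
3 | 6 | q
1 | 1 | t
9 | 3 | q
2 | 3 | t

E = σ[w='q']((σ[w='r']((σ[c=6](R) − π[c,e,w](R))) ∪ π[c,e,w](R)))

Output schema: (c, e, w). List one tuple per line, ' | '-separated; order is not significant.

Row counts bottom-up:
  R → 5
  σ[c=6](R) → 0
  R → 5
  π[c,e,w](R) → 5
  (σ[c=6](R) − π[c,e,w](R)) → 0
  σ[w='r']((σ[c=6](R) − π[c,e,w](R))) → 0
  R → 5
  π[c,e,w](R) → 5
  (σ[w='r']((σ[c=6](R) − π[c,e,w](R))) ∪ π[c,e,w](R)) → 5
  σ[w='q']((σ[w='r']((σ[c=6](R) − π[c,e,w](R))) ∪ π[c,e,w](R))) → 2

== RESULT ==
c | e | w
3 | 6 | q
9 | 3 | q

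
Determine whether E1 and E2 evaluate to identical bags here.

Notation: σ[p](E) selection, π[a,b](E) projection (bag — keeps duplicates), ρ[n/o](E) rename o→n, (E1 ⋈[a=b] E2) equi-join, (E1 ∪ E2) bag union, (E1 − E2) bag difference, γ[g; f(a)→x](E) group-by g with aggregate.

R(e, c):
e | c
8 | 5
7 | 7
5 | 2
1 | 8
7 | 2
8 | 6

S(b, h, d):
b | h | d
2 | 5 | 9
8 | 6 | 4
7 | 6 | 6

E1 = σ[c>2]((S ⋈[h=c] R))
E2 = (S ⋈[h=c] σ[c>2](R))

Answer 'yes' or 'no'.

E1 subexpression sizes:
  S → 3
  R → 6
  (S ⋈[h=c] R) → 3
  σ[c>2]((S ⋈[h=c] R)) → 3
E2 subexpression sizes:
  S → 3
  R → 6
  σ[c>2](R) → 4
  (S ⋈[h=c] σ[c>2](R)) → 3

E1 and E2 produce the same multiset:
b | h | d | e | c
2 | 5 | 9 | 8 | 5
7 | 6 | 6 | 8 | 6
8 | 6 | 4 | 8 | 6

yes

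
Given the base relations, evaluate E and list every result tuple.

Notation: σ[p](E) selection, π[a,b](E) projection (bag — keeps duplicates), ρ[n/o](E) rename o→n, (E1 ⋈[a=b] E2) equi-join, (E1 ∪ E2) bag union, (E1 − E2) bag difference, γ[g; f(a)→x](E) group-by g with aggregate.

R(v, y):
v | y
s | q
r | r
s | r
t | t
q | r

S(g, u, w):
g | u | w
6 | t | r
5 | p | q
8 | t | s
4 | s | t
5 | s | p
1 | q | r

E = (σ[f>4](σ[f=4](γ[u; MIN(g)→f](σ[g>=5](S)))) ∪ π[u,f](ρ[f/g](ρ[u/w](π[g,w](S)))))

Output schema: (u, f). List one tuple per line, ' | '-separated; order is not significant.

Row counts bottom-up:
  S → 6
  σ[g>=5](S) → 4
  γ[u; MIN(g)→f](σ[g>=5](S)) → 3
  σ[f=4](γ[u; MIN(g)→f](σ[g>=5](S))) → 0
  σ[f>4](σ[f=4](γ[u; MIN(g)→f](σ[g>=5](S)))) → 0
  S → 6
  π[g,w](S) → 6
  ρ[u/w](π[g,w](S)) → 6
  ρ[f/g](ρ[u/w](π[g,w](S))) → 6
  π[u,f](ρ[f/g](ρ[u/w](π[g,w](S)))) → 6
  (σ[f>4](σ[f=4](γ[u; MIN(g)→f](σ[g>=5](S)))) ∪ π[u,f](ρ[f/g](ρ[u/w](π[g,w](S))))) → 6

== RESULT ==
u | f
p | 5
q | 5
r | 1
r | 6
s | 8
t | 4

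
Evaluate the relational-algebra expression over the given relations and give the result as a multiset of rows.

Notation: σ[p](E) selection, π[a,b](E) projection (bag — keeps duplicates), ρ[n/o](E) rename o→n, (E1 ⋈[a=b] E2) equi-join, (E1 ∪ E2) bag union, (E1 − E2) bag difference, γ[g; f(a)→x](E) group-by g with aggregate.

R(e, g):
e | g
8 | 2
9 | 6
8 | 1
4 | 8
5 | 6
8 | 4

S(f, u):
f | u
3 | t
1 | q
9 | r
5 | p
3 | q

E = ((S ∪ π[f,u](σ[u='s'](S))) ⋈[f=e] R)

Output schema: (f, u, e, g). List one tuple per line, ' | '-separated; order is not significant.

Per-node cardinality:
  S → 5
  S → 5
  σ[u='s'](S) → 0
  π[f,u](σ[u='s'](S)) → 0
  (S ∪ π[f,u](σ[u='s'](S))) → 5
  R → 6
  ((S ∪ π[f,u](σ[u='s'](S))) ⋈[f=e] R) → 2

== RESULT ==
f | u | e | g
5 | p | 5 | 6
9 | r | 9 | 6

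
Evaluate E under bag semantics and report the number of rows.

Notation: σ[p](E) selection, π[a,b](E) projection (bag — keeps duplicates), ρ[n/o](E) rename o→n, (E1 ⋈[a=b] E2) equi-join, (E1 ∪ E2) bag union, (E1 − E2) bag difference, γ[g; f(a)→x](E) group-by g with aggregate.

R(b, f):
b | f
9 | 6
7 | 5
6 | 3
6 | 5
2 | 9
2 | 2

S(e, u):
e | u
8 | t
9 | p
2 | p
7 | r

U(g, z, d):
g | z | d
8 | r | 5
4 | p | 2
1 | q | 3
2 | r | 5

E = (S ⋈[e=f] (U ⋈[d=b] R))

Stepwise |·|:
  S → 4
  U → 4
  R → 6
  (U ⋈[d=b] R) → 2
  (S ⋈[e=f] (U ⋈[d=b] R)) → 2

|E| = 2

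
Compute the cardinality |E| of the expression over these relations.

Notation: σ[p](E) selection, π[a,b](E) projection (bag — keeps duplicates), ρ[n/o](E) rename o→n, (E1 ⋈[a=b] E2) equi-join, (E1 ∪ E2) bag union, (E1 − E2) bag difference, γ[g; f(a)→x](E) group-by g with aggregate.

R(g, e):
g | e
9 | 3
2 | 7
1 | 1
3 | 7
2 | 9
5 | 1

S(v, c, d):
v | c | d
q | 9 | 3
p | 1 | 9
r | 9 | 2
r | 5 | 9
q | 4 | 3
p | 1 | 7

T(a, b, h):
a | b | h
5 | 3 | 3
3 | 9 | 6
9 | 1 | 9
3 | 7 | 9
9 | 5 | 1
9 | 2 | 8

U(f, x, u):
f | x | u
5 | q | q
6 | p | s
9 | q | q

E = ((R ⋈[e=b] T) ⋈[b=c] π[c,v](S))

Stepwise |·|:
  R → 6
  T → 6
  (R ⋈[e=b] T) → 6
  S → 6
  π[c,v](S) → 6
  ((R ⋈[e=b] T) ⋈[b=c] π[c,v](S)) → 6

|E| = 6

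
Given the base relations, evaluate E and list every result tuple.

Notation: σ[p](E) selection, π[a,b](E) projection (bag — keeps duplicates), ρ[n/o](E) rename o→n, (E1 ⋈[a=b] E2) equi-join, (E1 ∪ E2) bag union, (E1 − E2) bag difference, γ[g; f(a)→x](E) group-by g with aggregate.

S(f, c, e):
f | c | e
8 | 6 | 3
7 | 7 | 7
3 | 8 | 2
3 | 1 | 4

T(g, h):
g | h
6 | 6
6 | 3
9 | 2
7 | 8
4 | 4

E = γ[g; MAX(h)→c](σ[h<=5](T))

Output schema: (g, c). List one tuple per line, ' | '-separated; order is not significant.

Stepwise |·|:
  T → 5
  σ[h<=5](T) → 3
  γ[g; MAX(h)→c](σ[h<=5](T)) → 3

== RESULT ==
g | c
4 | 4
6 | 3
9 | 2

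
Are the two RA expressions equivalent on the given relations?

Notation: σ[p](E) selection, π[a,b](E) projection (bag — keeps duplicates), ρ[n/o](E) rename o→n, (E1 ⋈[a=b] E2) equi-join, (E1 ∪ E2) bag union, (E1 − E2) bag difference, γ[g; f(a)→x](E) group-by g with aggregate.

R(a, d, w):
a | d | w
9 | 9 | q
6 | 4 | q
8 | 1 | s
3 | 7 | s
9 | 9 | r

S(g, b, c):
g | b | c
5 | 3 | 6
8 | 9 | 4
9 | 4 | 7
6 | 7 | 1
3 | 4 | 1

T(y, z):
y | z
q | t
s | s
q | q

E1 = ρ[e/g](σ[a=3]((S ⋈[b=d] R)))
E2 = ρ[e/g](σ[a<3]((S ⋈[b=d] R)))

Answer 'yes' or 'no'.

E1 subexpression sizes:
  S → 5
  R → 5
  (S ⋈[b=d] R) → 5
  σ[a=3]((S ⋈[b=d] R)) → 1
  ρ[e/g](σ[a=3]((S ⋈[b=d] R))) → 1
E2 subexpression sizes:
  S → 5
  R → 5
  (S ⋈[b=d] R) → 5
  σ[a<3]((S ⋈[b=d] R)) → 0
  ρ[e/g](σ[a<3]((S ⋈[b=d] R))) → 0

E1 result:
e | b | c | a | d | w
6 | 7 | 1 | 3 | 7 | s
E2 result:
e | b | c | a | d | w
(0 rows)
Witness: (6, 7, 1, 3, 7, 's') appears 1× in E1 but 0× in E2.

no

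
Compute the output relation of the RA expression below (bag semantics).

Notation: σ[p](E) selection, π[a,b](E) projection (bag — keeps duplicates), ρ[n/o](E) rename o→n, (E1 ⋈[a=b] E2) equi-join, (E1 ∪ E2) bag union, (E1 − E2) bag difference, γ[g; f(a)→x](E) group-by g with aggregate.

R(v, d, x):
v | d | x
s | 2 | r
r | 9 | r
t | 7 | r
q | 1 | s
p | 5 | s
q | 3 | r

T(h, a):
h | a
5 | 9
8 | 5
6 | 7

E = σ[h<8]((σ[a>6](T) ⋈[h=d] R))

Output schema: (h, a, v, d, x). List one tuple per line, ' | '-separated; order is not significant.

Stepwise |·|:
  T → 3
  σ[a>6](T) → 2
  R → 6
  (σ[a>6](T) ⋈[h=d] R) → 1
  σ[h<8]((σ[a>6](T) ⋈[h=d] R)) → 1

== RESULT ==
h | a | v | d | x
5 | 9 | p | 5 | s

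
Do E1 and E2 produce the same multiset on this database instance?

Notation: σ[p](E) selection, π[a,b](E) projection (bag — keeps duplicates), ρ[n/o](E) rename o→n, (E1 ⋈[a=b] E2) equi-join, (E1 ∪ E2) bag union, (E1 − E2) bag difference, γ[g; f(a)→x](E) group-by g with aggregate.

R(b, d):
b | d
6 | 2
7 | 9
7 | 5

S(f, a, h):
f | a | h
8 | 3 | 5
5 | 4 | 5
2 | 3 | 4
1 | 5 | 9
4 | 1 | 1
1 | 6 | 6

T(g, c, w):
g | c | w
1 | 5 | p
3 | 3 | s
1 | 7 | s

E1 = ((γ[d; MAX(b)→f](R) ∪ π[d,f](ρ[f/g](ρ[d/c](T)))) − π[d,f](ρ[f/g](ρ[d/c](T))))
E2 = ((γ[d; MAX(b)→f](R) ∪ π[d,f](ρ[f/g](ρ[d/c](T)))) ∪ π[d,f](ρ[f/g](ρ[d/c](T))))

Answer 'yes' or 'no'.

E1 stepwise |·|:
  R → 3
  γ[d; MAX(b)→f](R) → 3
  T → 3
  ρ[d/c](T) → 3
  ρ[f/g](ρ[d/c](T)) → 3
  π[d,f](ρ[f/g](ρ[d/c](T))) → 3
  (γ[d; MAX(b)→f](R) ∪ π[d,f](ρ[f/g](ρ[d/c](T)))) → 6
  T → 3
  ρ[d/c](T) → 3
  ρ[f/g](ρ[d/c](T)) → 3
  π[d,f](ρ[f/g](ρ[d/c](T))) → 3
  ((γ[d; MAX(b)→f](R) ∪ π[d,f](ρ[f/g](ρ[d/c](T)))) − π[d,f](ρ[f/g](ρ[d/c](T)))) → 3
E2 stepwise |·|:
  R → 3
  γ[d; MAX(b)→f](R) → 3
  T → 3
  ρ[d/c](T) → 3
  ρ[f/g](ρ[d/c](T)) → 3
  π[d,f](ρ[f/g](ρ[d/c](T))) → 3
  (γ[d; MAX(b)→f](R) ∪ π[d,f](ρ[f/g](ρ[d/c](T)))) → 6
  T → 3
  ρ[d/c](T) → 3
  ρ[f/g](ρ[d/c](T)) → 3
  π[d,f](ρ[f/g](ρ[d/c](T))) → 3
  ((γ[d; MAX(b)→f](R) ∪ π[d,f](ρ[f/g](ρ[d/c](T)))) ∪ π[d,f](ρ[f/g](ρ[d/c](T)))) → 9

E1 result:
d | f
2 | 6
5 | 7
9 | 7
E2 result:
d | f
2 | 6
3 | 3
3 | 3
5 | 1
5 | 1
5 | 7
7 | 1
7 | 1
9 | 7
Witness: (7, 1) appears 0× in E1 but 2× in E2.

no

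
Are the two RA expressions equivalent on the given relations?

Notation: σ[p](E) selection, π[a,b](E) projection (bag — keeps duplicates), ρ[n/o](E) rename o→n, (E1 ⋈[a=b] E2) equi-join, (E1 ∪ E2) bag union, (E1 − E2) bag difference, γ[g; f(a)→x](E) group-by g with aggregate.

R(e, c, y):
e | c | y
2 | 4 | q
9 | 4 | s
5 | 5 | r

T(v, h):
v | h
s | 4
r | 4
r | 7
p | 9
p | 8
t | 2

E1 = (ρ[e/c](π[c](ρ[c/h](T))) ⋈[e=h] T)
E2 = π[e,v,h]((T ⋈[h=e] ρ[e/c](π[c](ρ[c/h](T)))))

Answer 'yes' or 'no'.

E1 subexpression sizes:
  T → 6
  ρ[c/h](T) → 6
  π[c](ρ[c/h](T)) → 6
  ρ[e/c](π[c](ρ[c/h](T))) → 6
  T → 6
  (ρ[e/c](π[c](ρ[c/h](T))) ⋈[e=h] T) → 8
E2 subexpression sizes:
  T → 6
  T → 6
  ρ[c/h](T) → 6
  π[c](ρ[c/h](T)) → 6
  ρ[e/c](π[c](ρ[c/h](T))) → 6
  (T ⋈[h=e] ρ[e/c](π[c](ρ[c/h](T)))) → 8
  π[e,v,h]((T ⋈[h=e] ρ[e/c](π[c](ρ[c/h](T))))) → 8

E1 and E2 produce the same multiset:
e | v | h
2 | t | 2
4 | r | 4
4 | r | 4
4 | s | 4
4 | s | 4
7 | r | 7
8 | p | 8
9 | p | 9

yes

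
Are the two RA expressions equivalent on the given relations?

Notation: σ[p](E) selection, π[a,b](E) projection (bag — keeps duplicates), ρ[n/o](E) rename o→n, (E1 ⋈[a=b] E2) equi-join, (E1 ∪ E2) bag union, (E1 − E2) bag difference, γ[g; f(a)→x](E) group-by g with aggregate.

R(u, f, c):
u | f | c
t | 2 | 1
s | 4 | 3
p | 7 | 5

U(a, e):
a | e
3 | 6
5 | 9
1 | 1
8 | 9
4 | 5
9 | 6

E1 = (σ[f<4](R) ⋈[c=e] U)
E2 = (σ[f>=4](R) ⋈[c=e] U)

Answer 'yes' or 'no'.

E1 row counts bottom-up:
  R → 3
  σ[f<4](R) → 1
  U → 6
  (σ[f<4](R) ⋈[c=e] U) → 1
E2 row counts bottom-up:
  R → 3
  σ[f>=4](R) → 2
  U → 6
  (σ[f>=4](R) ⋈[c=e] U) → 1

E1 result:
u | f | c | a | e
t | 2 | 1 | 1 | 1
E2 result:
u | f | c | a | e
p | 7 | 5 | 4 | 5
Witness: ('p', 7, 5, 4, 5) appears 0× in E1 but 1× in E2.

no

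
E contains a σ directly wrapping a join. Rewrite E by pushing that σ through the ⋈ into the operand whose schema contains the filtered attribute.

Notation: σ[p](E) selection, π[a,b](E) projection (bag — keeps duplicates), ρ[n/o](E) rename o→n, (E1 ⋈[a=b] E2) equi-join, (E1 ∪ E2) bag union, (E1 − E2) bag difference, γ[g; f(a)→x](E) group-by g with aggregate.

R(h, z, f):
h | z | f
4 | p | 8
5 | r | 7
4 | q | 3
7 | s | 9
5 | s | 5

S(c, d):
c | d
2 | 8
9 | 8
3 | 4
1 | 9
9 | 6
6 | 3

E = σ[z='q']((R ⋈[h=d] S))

σ filters on z, owned by the left side.
E' = (σ[z='q'](R) ⋈[h=d] S)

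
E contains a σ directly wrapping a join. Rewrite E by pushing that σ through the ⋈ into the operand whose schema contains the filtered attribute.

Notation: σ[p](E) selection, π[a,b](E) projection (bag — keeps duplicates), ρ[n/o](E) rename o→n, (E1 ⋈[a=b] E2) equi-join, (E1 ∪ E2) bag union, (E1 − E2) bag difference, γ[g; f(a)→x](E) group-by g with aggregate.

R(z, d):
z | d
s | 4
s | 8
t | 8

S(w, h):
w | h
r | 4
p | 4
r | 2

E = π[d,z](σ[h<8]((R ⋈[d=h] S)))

σ filters on h, owned by the right side.
E' = π[d,z]((R ⋈[d=h] σ[h<8](S)))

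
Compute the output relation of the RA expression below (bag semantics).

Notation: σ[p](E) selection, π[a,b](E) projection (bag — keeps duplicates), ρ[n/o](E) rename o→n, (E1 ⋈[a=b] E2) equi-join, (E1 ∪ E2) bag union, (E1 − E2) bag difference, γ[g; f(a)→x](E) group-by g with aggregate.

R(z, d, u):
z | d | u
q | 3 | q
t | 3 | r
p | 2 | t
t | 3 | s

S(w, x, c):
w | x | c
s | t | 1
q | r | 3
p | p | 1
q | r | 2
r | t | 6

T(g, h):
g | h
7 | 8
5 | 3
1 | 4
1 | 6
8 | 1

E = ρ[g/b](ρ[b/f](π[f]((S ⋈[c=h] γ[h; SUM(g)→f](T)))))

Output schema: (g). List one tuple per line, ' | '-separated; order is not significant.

Row counts bottom-up:
  S → 5
  T → 5
  γ[h; SUM(g)→f](T) → 5
  (S ⋈[c=h] γ[h; SUM(g)→f](T)) → 4
  π[f]((S ⋈[c=h] γ[h; SUM(g)→f](T))) → 4
  ρ[b/f](π[f]((S ⋈[c=h] γ[h; SUM(g)→f](T)))) → 4
  ρ[g/b](ρ[b/f](π[f]((S ⋈[c=h] γ[h; SUM(g)→f](T))))) → 4

== RESULT ==
g
1
5
8
8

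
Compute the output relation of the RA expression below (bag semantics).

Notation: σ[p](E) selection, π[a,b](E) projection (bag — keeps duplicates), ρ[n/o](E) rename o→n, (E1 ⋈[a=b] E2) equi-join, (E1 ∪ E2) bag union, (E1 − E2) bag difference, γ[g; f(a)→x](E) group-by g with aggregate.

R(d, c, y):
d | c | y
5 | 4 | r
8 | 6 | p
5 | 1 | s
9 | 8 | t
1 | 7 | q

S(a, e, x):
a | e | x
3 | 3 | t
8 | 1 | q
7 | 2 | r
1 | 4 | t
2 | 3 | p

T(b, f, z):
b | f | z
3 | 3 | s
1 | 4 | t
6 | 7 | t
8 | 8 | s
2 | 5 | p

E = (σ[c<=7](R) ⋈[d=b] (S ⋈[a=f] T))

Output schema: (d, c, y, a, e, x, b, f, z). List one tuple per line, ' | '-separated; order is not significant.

Subexpression sizes:
  R → 5
  σ[c<=7](R) → 4
  S → 5
  T → 5
  (S ⋈[a=f] T) → 3
  (σ[c<=7](R) ⋈[d=b] (S ⋈[a=f] T)) → 1

== RESULT ==
d | c | y | a | e | x | b | f | z
8 | 6 | p | 8 | 1 | q | 8 | 8 | s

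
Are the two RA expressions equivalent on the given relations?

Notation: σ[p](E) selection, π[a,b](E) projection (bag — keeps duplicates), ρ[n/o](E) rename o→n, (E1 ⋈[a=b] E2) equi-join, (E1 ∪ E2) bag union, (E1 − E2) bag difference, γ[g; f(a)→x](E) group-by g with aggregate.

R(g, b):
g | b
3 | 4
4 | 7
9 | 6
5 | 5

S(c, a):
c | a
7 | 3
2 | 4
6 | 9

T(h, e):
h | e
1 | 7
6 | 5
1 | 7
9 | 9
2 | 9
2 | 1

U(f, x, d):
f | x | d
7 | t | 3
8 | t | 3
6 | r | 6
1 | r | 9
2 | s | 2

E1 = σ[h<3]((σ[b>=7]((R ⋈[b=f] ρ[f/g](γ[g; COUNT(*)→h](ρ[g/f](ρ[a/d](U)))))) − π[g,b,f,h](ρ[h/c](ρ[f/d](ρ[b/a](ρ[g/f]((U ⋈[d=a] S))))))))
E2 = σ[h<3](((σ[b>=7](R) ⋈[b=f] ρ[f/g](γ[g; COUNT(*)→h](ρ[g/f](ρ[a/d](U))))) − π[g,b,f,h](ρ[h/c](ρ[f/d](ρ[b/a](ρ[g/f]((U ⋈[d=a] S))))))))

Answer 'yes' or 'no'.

E1 stepwise |·|:
  R → 4
  U → 5
  ρ[a/d](U) → 5
  ρ[g/f](ρ[a/d](U)) → 5
  γ[g; COUNT(*)→h](ρ[g/f](ρ[a/d](U))) → 5
  ρ[f/g](γ[g; COUNT(*)→h](ρ[g/f](ρ[a/d](U)))) → 5
  (R ⋈[b=f] ρ[f/g](γ[g; COUNT(*)→h](ρ[g/f](ρ[a/d](U))))) → 2
  σ[b>=7]((R ⋈[b=f] ρ[f/g](γ[g; COUNT(*)→h](ρ[g/f](ρ[a/d](U)))))) → 1
  U → 5
  S → 3
  (U ⋈[d=a] S) → 3
  ρ[g/f]((U ⋈[d=a] S)) → 3
  ρ[b/a](ρ[g/f]((U ⋈[d=a] S))) → 3
  ρ[f/d](ρ[b/a](ρ[g/f]((U ⋈[d=a] S)))) → 3
  ρ[h/c](ρ[f/d](ρ[b/a](ρ[g/f]((U ⋈[d=a] S))))) → 3
  π[g,b,f,h](ρ[h/c](ρ[f/d](ρ[b/a](ρ[g/f]((U ⋈[d=a] S)))))) → 3
  (σ[b>=7]((R ⋈[b=f] ρ[f/g](γ[g; COUNT(*)→h](ρ[g/f](ρ[a/d](U)))))) − π[g,b,f,h](ρ[h/c](ρ[f/d](ρ[b/a](ρ[g/f]((U ⋈[d=a] S))))))) → 1
  σ[h<3]((σ[b>=7]((R ⋈[b=f] ρ[f/g](γ[g; COUNT(*)→h](ρ[g/f](ρ[a/d](U)))))) − π[g,b,f,h](ρ[h/c](ρ[f/d](ρ[b/a](ρ[g/f]((U ⋈[d=a] S)))))))) → 1
E2 stepwise |·|:
  R → 4
  σ[b>=7](R) → 1
  U → 5
  ρ[a/d](U) → 5
  ρ[g/f](ρ[a/d](U)) → 5
  γ[g; COUNT(*)→h](ρ[g/f](ρ[a/d](U))) → 5
  ρ[f/g](γ[g; COUNT(*)→h](ρ[g/f](ρ[a/d](U)))) → 5
  (σ[b>=7](R) ⋈[b=f] ρ[f/g](γ[g; COUNT(*)→h](ρ[g/f](ρ[a/d](U))))) → 1
  U → 5
  S → 3
  (U ⋈[d=a] S) → 3
  ρ[g/f]((U ⋈[d=a] S)) → 3
  ρ[b/a](ρ[g/f]((U ⋈[d=a] S))) → 3
  ρ[f/d](ρ[b/a](ρ[g/f]((U ⋈[d=a] S)))) → 3
  ρ[h/c](ρ[f/d](ρ[b/a](ρ[g/f]((U ⋈[d=a] S))))) → 3
  π[g,b,f,h](ρ[h/c](ρ[f/d](ρ[b/a](ρ[g/f]((U ⋈[d=a] S)))))) → 3
  ((σ[b>=7](R) ⋈[b=f] ρ[f/g](γ[g; COUNT(*)→h](ρ[g/f](ρ[a/d](U))))) − π[g,b,f,h](ρ[h/c](ρ[f/d](ρ[b/a](ρ[g/f]((U ⋈[d=a] S))))))) → 1
  σ[h<3](((σ[b>=7](R) ⋈[b=f] ρ[f/g](γ[g; COUNT(*)→h](ρ[g/f](ρ[a/d](U))))) − π[g,b,f,h](ρ[h/c](ρ[f/d](ρ[b/a](ρ[g/f]((U ⋈[d=a] S)))))))) → 1

E1 and E2 produce the same multiset:
g | b | f | h
4 | 7 | 7 | 1

yes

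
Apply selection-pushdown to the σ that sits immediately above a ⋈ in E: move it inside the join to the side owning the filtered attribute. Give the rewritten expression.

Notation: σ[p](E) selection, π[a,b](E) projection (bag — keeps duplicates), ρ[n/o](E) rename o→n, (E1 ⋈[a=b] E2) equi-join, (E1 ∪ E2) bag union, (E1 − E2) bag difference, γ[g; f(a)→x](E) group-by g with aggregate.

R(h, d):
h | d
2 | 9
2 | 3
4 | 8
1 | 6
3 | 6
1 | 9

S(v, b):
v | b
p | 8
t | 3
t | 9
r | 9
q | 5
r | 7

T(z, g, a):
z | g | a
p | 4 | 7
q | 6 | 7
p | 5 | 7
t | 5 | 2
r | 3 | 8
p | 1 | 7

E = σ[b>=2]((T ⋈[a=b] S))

σ filters on b, owned by the right side.
E' = (T ⋈[a=b] σ[b>=2](S))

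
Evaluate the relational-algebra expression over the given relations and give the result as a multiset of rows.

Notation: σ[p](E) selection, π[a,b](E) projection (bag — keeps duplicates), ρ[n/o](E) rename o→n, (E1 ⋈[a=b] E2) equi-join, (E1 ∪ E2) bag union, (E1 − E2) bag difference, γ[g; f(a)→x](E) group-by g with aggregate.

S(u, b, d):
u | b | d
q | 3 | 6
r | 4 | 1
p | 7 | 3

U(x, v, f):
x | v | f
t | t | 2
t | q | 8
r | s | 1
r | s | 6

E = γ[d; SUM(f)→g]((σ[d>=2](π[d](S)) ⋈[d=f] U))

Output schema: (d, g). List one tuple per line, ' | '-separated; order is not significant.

Row counts bottom-up:
  S → 3
  π[d](S) → 3
  σ[d>=2](π[d](S)) → 2
  U → 4
  (σ[d>=2](π[d](S)) ⋈[d=f] U) → 1
  γ[d; SUM(f)→g]((σ[d>=2](π[d](S)) ⋈[d=f] U)) → 1

== RESULT ==
d | g
6 | 6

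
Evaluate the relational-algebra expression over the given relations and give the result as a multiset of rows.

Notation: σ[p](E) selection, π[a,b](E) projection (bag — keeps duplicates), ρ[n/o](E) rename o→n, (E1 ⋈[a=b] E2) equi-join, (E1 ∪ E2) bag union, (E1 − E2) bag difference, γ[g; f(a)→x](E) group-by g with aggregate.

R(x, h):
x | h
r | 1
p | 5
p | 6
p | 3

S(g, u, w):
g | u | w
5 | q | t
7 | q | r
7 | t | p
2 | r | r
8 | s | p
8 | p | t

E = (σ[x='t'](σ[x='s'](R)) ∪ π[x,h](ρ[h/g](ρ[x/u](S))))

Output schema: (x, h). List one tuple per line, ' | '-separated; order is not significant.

Subexpression sizes:
  R → 4
  σ[x='s'](R) → 0
  σ[x='t'](σ[x='s'](R)) → 0
  S → 6
  ρ[x/u](S) → 6
  ρ[h/g](ρ[x/u](S)) → 6
  π[x,h](ρ[h/g](ρ[x/u](S))) → 6
  (σ[x='t'](σ[x='s'](R)) ∪ π[x,h](ρ[h/g](ρ[x/u](S)))) → 6

== RESULT ==
x | h
p | 8
q | 5
q | 7
r | 2
s | 8
t | 7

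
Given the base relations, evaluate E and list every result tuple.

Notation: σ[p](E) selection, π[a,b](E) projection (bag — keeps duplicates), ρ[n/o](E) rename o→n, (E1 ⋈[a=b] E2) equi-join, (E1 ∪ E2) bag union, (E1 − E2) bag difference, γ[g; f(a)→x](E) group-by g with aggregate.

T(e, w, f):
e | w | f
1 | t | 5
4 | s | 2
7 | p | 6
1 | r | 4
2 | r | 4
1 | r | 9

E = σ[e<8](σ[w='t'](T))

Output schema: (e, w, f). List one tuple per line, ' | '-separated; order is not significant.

Subexpression sizes:
  T → 6
  σ[w='t'](T) → 1
  σ[e<8](σ[w='t'](T)) → 1

== RESULT ==
e | w | f
1 | t | 5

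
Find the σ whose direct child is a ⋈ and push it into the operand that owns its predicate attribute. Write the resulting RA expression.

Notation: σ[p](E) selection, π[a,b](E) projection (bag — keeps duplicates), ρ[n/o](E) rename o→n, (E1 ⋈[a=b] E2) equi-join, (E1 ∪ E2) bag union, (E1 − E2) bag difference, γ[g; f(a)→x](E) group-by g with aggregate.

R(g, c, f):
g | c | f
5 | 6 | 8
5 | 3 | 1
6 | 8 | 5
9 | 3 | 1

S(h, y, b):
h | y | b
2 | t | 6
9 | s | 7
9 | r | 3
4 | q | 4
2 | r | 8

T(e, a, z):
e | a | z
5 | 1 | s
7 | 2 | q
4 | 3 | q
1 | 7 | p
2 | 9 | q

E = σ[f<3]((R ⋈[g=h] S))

σ filters on f, owned by the left side.
E' = (σ[f<3](R) ⋈[g=h] S)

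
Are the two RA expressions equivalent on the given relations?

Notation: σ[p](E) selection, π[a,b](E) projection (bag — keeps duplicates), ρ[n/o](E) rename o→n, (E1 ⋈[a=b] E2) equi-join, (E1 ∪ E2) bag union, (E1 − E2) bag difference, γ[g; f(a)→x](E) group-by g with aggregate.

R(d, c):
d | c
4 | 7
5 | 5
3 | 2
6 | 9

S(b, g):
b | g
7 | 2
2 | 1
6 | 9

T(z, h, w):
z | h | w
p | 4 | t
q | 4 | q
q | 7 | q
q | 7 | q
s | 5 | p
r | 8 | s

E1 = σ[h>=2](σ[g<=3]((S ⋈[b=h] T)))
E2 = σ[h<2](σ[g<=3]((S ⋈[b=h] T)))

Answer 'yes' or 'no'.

E1 per-node cardinality:
  S → 3
  T → 6
  (S ⋈[b=h] T) → 2
  σ[g<=3]((S ⋈[b=h] T)) → 2
  σ[h>=2](σ[g<=3]((S ⋈[b=h] T))) → 2
E2 per-node cardinality:
  S → 3
  T → 6
  (S ⋈[b=h] T) → 2
  σ[g<=3]((S ⋈[b=h] T)) → 2
  σ[h<2](σ[g<=3]((S ⋈[b=h] T))) → 0

E1 result:
b | g | z | h | w
7 | 2 | q | 7 | q
7 | 2 | q | 7 | q
E2 result:
b | g | z | h | w
(0 rows)
Witness: (7, 2, 'q', 7, 'q') appears 2× in E1 but 0× in E2.

no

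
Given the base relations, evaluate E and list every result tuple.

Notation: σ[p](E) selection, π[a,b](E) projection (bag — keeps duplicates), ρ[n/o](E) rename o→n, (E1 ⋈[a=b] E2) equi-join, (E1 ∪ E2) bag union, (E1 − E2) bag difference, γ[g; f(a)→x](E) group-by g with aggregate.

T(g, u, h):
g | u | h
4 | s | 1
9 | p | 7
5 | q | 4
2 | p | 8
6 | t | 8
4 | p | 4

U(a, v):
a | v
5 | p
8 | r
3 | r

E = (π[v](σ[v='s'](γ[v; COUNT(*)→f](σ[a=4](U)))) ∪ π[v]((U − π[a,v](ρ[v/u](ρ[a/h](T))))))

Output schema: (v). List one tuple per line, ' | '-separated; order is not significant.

Per-node cardinality:
  U → 3
  σ[a=4](U) → 0
  γ[v; COUNT(*)→f](σ[a=4](U)) → 0
  σ[v='s'](γ[v; COUNT(*)→f](σ[a=4](U))) → 0
  π[v](σ[v='s'](γ[v; COUNT(*)→f](σ[a=4](U)))) → 0
  U → 3
  T → 6
  ρ[a/h](T) → 6
  ρ[v/u](ρ[a/h](T)) → 6
  π[a,v](ρ[v/u](ρ[a/h](T))) → 6
  (U − π[a,v](ρ[v/u](ρ[a/h](T)))) → 3
  π[v]((U − π[a,v](ρ[v/u](ρ[a/h](T))))) → 3
  (π[v](σ[v='s'](γ[v; COUNT(*)→f](σ[a=4](U)))) ∪ π[v]((U − π[a,v](ρ[v/u](ρ[a/h](T)))))) → 3

== RESULT ==
v
p
r
r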